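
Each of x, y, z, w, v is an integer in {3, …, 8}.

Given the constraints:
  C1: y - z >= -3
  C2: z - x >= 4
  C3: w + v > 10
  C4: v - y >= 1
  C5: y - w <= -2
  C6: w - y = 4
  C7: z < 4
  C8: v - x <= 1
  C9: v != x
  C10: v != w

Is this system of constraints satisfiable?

Unsatisfiable

Constraints 1, 2, 4, and 8 give y − z ≥ -3, z − x ≥ 4, x − v ≥ -1, v − y ≥ 1.
Adding all 4 inequalities: the left sides telescope to 0, and the right sides sum to (-3) + 4 + (-1) + 1 = 1. So 0 ≥ 1, which is false.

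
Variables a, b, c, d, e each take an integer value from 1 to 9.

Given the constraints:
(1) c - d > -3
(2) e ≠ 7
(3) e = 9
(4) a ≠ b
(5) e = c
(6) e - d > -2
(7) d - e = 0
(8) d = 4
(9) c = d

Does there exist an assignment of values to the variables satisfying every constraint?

Unsatisfiable

Constraint 3 fixes e = 9 and constraint 8 fixes d = 4. Constraints 5 and 9 give e = c = d, so e = d. But 9 ≠ 4 — contradiction.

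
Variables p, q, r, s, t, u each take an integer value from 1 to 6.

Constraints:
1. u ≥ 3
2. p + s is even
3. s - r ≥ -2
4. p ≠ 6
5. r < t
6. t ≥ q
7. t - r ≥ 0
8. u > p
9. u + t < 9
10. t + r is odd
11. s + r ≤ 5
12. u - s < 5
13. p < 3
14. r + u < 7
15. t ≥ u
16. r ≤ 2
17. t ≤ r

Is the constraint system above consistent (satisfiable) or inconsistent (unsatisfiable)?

Unsatisfiable

From constraints 1 and 15: t ≥ u and u ≥ 3, so t ≥ 3. From constraints 16 and 17: t ≤ r and r ≤ 2, so t ≤ 2. But 2 < 3, so no value of t works.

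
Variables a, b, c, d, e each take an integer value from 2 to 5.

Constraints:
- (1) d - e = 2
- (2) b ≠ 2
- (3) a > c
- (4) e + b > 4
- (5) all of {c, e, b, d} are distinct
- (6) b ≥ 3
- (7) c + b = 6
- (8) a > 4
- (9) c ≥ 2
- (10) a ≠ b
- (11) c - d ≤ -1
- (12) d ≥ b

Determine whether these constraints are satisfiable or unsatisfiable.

Setting (a, b, c, d, e) = (5, 4, 2, 5, 3) satisfies everything: constraint 1: d - e = 2; constraint 4: e + b = 7; constraint 7: c + b = 6, and the others follow.

Satisfiable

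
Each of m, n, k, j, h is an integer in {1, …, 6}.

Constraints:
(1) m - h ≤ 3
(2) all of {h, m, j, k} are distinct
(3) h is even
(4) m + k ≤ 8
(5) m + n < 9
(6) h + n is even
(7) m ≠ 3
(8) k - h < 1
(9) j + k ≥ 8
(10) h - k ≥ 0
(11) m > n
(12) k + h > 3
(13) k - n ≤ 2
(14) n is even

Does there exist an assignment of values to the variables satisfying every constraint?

Try m = 5, n = 2, k = 2, j = 6, h = 4.
Check constraint 1: m - h = 1; constraint 4: m + k = 7. The remaining constraints are straightforward to verify.

Satisfiable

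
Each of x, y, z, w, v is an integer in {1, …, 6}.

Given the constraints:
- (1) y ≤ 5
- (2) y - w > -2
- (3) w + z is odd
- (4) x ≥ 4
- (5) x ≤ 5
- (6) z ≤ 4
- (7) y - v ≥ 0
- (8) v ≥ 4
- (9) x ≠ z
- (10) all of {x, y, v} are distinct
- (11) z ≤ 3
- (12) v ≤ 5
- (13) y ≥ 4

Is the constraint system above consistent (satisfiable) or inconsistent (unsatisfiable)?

Constraints 1, 4, 5, 8, 12, and 13 confine each of x, y, v to the 2 values {4, 5}.
Constraint 10 requires all 3 of them to be distinct, but only 2 values are available — impossible by the pigeonhole principle.

Unsatisfiable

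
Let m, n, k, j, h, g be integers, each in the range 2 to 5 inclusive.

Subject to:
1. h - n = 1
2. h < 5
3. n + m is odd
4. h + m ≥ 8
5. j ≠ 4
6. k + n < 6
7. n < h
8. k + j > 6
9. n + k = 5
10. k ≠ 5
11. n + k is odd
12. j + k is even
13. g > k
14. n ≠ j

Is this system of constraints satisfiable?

Take m = 5, n = 2, k = 3, j = 5, h = 3, g = 5. Then constraint 1: h - n = 1; constraint 4: h + m = 8; constraint 6: k + n = 5, and every other listed constraint is also met.

Satisfiable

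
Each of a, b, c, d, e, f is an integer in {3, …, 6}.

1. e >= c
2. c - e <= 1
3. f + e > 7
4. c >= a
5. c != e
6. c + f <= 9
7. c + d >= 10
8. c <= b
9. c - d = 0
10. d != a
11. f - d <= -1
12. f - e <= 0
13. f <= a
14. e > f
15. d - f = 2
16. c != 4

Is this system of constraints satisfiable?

Satisfiable

One satisfying assignment is a = 4, b = 5, c = 5, d = 5, e = 6, f = 3.
For the less obvious constraints — constraint 2: c - e = -1; constraint 3: f + e = 9 — and the others hold by inspection.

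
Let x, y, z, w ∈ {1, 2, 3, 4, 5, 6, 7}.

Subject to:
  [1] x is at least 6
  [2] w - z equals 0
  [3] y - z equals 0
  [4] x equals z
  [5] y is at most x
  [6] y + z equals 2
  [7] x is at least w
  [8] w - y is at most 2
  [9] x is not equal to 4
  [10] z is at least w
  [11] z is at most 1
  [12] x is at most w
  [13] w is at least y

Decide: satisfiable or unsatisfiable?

From constraints 1 and 12: w ≥ x and x ≥ 6, so w ≥ 6. From constraints 10 and 11: w ≤ z and z ≤ 1, so w ≤ 1. But 1 < 6, so no value of w works.

Unsatisfiable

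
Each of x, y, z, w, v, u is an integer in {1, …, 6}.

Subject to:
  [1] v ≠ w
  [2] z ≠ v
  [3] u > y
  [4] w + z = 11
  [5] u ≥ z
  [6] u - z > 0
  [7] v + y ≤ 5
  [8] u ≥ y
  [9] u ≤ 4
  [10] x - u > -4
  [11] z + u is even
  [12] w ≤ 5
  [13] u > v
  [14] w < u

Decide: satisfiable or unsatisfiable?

Unsatisfiable

From constraint 12: w ≤ 5. From constraints 5 and 9: z ≤ u ≤ 4. Hence w + z ≤ 9. But constraint 4 requires w + z = 11, and 11 > 9. Contradiction.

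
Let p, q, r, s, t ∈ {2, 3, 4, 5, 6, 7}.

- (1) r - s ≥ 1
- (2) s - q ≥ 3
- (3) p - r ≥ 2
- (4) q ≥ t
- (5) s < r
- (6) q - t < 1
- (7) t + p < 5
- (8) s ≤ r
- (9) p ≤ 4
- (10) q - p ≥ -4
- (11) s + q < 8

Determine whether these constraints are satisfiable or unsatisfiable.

Unsatisfiable

Constraints 1, 2, 3, and 10 give q − p ≥ -4, p − r ≥ 2, r − s ≥ 1, s − q ≥ 3.
Adding all 4 inequalities: the left sides telescope to 0, and the right sides sum to (-4) + 2 + 1 + 3 = 2. So 0 ≥ 2, which is false.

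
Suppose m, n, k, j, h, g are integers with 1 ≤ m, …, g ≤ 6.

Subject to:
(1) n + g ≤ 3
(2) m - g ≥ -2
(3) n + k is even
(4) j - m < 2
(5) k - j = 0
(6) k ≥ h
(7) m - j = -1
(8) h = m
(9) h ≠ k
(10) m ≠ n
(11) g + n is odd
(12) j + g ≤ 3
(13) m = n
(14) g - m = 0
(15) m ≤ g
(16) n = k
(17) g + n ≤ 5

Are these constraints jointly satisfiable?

From constraints 8, 13, and 16, h = m = n = k, so h = k. But constraint 9 says h ≠ k. Contradiction.

Unsatisfiable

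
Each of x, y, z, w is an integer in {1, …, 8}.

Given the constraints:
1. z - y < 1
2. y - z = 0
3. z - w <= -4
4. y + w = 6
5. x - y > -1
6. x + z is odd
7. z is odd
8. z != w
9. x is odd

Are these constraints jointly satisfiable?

Unsatisfiable

Constraint 9 makes x odd and constraint 7 makes z odd, so x + z must be even. Constraint 6 says x + z is odd — contradiction.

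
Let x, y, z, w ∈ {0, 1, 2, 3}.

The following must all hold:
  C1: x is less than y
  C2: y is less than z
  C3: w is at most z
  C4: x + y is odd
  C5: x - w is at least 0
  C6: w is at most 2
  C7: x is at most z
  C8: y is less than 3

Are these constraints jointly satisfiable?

Satisfiable

Setting (x, y, z, w) = (0, 1, 2, 0) satisfies everything: constraint 4: x + y = 1 is odd; constraint 5: x - w = 0, and the others follow.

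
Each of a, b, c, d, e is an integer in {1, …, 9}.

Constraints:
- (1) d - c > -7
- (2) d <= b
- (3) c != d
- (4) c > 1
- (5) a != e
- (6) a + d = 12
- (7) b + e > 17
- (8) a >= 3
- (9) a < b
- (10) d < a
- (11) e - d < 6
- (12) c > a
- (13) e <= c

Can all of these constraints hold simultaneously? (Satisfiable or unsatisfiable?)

Try a = 8, b = 9, c = 9, d = 4, e = 9.
Check constraint 1: d - c = -5; constraint 6: a + d = 12; constraint 7: b + e = 18. The remaining constraints are straightforward to verify.

Satisfiable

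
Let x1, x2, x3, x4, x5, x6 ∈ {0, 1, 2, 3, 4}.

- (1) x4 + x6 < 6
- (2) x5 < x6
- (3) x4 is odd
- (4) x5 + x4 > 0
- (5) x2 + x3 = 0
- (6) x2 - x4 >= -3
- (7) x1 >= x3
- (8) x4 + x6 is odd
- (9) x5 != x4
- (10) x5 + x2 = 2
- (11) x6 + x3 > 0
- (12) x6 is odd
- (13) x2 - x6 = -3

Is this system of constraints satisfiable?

Constraint 3 makes x4 odd and constraint 12 makes x6 odd, so x4 + x6 must be even. Constraint 8 says x4 + x6 is odd — contradiction.

Unsatisfiable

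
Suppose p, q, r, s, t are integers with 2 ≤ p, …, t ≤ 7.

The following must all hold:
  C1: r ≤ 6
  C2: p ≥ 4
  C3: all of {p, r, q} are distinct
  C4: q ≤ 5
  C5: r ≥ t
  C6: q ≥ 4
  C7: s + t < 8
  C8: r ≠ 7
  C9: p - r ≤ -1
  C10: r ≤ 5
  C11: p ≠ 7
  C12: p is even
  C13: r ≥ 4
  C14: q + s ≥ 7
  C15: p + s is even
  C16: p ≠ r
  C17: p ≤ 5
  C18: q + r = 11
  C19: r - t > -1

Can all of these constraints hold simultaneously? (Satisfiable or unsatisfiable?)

Unsatisfiable

Constraints 2, 4, 6, 10, 13, and 17 confine each of p, r, q to the 2 values {4, 5}.
Constraint 3 requires all 3 of them to be distinct, but only 2 values are available — impossible by the pigeonhole principle.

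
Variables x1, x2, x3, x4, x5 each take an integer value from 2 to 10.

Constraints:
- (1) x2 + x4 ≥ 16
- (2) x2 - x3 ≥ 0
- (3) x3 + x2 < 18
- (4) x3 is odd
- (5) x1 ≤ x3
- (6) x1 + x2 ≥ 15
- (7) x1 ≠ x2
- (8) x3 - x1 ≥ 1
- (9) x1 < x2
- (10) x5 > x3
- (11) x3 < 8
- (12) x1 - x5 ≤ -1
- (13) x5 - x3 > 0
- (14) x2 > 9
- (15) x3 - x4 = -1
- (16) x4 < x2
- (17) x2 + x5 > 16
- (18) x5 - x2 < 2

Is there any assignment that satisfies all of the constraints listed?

One satisfying assignment is x1 = 6, x2 = 10, x3 = 7, x4 = 8, x5 = 9.
For the less obvious constraints — constraint 1: x2 + x4 = 18; constraint 2: x2 - x3 = 3; constraint 3: x3 + x2 = 17 — and the others hold by inspection.

Satisfiable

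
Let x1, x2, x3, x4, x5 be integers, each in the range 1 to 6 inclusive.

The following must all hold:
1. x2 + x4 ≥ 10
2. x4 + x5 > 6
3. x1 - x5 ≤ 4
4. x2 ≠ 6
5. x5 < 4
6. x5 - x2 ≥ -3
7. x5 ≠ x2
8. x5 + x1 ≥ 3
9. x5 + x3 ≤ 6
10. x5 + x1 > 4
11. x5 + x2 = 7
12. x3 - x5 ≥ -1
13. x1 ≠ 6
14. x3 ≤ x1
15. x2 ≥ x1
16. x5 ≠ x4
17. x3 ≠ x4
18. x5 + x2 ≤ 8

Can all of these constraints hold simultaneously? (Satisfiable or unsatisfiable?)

Take x1 = 4, x2 = 5, x3 = 1, x4 = 6, x5 = 2. Then constraint 1: x2 + x4 = 11; constraint 2: x4 + x5 = 8, and every other listed constraint is also met.

Satisfiable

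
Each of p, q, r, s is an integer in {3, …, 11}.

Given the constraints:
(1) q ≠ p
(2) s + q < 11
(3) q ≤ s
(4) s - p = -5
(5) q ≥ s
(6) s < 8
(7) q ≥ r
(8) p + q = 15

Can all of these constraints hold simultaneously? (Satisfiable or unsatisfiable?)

Setting (p, q, r, s) = (10, 5, 4, 5) satisfies everything: constraint 2: s + q = 10; constraint 4: s - p = -5, and the others follow.

Satisfiable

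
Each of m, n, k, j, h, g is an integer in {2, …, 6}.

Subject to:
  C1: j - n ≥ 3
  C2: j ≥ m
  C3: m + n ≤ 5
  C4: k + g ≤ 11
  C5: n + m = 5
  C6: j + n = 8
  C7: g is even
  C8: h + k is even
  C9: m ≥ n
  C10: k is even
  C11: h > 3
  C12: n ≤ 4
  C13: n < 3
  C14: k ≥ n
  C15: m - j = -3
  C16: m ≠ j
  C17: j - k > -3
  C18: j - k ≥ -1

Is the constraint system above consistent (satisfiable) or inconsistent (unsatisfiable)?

Satisfiable

Take m = 3, n = 2, k = 6, j = 6, h = 6, g = 2. Then constraint 1: j - n = 4; constraint 3: m + n = 5; constraint 4: k + g = 8, and every other listed constraint is also met.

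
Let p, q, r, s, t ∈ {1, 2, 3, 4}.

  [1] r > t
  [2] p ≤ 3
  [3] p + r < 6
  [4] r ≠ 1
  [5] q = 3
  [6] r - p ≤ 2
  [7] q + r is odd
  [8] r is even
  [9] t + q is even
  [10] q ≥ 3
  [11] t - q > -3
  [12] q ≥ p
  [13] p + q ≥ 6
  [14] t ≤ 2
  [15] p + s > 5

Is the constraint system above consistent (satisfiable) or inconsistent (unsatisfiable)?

Setting (p, q, r, s, t) = (3, 3, 2, 3, 1) satisfies everything: constraint 3: p + r = 5; constraint 6: r - p = -1; constraint 11: t - q = -2, and the others follow.

Satisfiable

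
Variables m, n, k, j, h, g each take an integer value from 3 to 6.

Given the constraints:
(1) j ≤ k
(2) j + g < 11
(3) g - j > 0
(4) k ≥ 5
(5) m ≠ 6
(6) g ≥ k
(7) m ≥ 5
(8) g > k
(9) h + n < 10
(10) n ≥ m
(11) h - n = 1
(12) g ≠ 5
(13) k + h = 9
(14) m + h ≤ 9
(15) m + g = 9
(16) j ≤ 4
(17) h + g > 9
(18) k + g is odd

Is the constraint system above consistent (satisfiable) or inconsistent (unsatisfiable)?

From constraint 7: m ≥ 5. From constraints 4 and 6: g ≥ k ≥ 5. Hence m + g ≥ 10. But constraint 15 requires m + g = 9, and 9 < 10. Contradiction.

Unsatisfiable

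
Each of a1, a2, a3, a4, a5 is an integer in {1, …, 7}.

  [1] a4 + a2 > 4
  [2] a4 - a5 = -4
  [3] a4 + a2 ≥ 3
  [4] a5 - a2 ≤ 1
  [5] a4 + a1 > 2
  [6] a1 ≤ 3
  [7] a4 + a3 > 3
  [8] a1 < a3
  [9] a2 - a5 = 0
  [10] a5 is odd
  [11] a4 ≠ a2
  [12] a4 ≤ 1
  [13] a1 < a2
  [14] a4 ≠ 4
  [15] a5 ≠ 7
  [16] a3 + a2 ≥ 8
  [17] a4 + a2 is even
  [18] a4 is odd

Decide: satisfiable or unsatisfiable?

Setting (a1, a2, a3, a4, a5) = (3, 5, 4, 1, 5) satisfies everything: constraint 1: a4 + a2 = 6; constraint 2: a4 - a5 = -4, and the others follow.

Satisfiable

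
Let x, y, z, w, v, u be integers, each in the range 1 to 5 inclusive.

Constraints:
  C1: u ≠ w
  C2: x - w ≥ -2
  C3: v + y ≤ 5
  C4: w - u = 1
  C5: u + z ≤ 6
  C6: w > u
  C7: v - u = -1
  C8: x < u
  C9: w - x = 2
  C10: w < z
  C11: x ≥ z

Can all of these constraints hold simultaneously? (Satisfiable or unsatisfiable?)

Constraints 6, 8, 10, and 11 give u < w, w < z, z ≤ x, x < u. Chaining: u < w < z ≤ x < u, which forces u < u — impossible.

Unsatisfiable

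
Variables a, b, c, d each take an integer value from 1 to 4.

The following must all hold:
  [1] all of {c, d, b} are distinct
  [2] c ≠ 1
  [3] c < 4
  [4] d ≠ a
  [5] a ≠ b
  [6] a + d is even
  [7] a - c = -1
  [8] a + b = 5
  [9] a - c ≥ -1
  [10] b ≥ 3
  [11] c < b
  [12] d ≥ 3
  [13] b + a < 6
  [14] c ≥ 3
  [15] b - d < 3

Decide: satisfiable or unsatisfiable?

Unsatisfiable

Constraints 10, 12, and 14 confine each of c, d, b to the 2 values {3, 4} (the domain already gives each ≤ 4).
Constraint 1 requires all 3 of them to be distinct, but only 2 values are available — impossible by the pigeonhole principle.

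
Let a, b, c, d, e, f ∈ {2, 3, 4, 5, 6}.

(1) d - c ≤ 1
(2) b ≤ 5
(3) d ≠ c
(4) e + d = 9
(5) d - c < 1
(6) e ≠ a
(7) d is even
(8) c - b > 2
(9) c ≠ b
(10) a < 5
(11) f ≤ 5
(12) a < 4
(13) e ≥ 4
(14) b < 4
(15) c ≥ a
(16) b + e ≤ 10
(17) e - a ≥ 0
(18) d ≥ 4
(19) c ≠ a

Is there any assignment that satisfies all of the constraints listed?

Satisfiable

Take a = 2, b = 2, c = 6, d = 4, e = 5, f = 4. Then constraint 1: d - c = -2; constraint 4: e + d = 9; constraint 5: d - c = -2, and every other listed constraint is also met.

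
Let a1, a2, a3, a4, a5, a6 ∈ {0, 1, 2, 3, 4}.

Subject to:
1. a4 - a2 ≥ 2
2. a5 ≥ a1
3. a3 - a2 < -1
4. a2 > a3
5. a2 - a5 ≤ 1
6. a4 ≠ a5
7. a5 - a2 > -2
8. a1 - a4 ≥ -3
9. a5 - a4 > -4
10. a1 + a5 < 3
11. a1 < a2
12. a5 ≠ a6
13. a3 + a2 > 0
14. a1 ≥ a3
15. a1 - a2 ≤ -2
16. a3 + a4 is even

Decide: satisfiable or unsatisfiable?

Unsatisfiable

Constraints 1, 8, and 15 give a1 − a4 ≥ -3, a4 − a2 ≥ 2, a2 − a1 ≥ 2.
Adding all 3 inequalities: the left sides telescope to 0, and the right sides sum to (-3) + 2 + 2 = 1. So 0 ≥ 1, which is false.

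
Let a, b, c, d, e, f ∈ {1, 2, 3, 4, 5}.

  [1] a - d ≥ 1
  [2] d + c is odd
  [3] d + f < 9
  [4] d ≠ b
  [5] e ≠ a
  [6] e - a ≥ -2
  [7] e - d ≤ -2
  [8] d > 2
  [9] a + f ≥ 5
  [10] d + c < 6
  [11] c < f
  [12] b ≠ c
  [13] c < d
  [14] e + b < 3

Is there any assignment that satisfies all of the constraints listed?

Constraints 1, 6, and 7 give e − a ≥ -2, a − d ≥ 1, d − e ≥ 2.
Adding all 3 inequalities: the left sides telescope to 0, and the right sides sum to (-2) + 1 + 2 = 1. So 0 ≥ 1, which is false.

Unsatisfiable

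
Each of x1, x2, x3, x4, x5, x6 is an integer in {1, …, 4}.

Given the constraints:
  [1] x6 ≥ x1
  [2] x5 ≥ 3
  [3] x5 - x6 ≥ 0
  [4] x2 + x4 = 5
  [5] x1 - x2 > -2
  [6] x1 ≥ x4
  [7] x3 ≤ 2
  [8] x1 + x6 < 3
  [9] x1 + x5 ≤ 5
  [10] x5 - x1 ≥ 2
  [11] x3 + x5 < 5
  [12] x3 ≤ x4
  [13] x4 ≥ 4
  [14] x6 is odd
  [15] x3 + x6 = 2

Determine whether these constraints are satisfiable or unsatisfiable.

Unsatisfiable

From constraints 6 and 13: x1 ≥ x4 ≥ 4. From constraint 2: x5 ≥ 3. Hence x1 + x5 ≥ 7. But constraint 9 requires x1 + x5 ≤ 5, and 5 < 7. Contradiction.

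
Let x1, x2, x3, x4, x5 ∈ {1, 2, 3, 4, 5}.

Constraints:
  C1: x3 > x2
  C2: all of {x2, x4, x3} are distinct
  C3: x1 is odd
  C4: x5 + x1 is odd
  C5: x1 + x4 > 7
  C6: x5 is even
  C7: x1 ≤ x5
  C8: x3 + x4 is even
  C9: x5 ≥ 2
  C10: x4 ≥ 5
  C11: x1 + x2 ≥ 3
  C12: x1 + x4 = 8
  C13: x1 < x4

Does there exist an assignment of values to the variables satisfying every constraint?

Satisfiable

One satisfying assignment is x1 = 3, x2 = 1, x3 = 3, x4 = 5, x5 = 4.
For the less obvious constraints — constraint 5: x1 + x4 = 8; constraint 11: x1 + x2 = 4; constraint 12: x1 + x4 = 8 — and the others hold by inspection.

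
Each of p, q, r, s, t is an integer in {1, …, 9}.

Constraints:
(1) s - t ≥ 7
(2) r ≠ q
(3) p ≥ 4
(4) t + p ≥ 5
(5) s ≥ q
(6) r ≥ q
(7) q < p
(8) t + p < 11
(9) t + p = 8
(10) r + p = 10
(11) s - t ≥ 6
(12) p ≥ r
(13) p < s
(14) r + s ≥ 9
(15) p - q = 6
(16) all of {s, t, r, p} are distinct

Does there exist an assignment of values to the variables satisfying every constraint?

Satisfiable

The assignment p = 7, q = 1, r = 3, s = 8, t = 1 works:
  constraint 1 holds since s - t = 7.
  constraint 4 holds since t + p = 8.
The rest check out directly.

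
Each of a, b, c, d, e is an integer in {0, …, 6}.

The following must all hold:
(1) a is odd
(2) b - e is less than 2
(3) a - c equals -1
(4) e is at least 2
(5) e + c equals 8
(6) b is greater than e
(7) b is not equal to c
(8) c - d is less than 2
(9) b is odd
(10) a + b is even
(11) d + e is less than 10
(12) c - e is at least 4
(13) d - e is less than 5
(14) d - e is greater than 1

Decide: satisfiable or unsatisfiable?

Setting (a, b, c, d, e) = (5, 3, 6, 6, 2) satisfies everything: constraint 2: b - e = 1; constraint 3: a - c = -1; constraint 5: e + c = 8, and the others follow.

Satisfiable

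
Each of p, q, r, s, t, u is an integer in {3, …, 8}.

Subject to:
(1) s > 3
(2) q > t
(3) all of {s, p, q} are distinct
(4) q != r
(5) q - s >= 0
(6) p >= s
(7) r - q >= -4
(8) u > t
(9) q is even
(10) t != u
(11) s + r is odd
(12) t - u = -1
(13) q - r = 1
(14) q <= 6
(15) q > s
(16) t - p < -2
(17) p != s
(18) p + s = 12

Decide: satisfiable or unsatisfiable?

Take p = 8, q = 6, r = 5, s = 4, t = 5, u = 6. Then constraint 5: q - s = 2; constraint 7: r - q = -1, and every other listed constraint is also met.

Satisfiable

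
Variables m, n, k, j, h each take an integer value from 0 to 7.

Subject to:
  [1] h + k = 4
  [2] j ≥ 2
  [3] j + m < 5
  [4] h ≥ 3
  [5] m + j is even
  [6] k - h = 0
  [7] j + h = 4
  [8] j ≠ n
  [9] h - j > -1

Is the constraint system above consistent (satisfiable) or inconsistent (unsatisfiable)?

From constraint 2: j ≥ 2. From constraint 4: h ≥ 3. Hence j + h ≥ 5. But constraint 7 requires j + h = 4, and 4 < 5. Contradiction.

Unsatisfiable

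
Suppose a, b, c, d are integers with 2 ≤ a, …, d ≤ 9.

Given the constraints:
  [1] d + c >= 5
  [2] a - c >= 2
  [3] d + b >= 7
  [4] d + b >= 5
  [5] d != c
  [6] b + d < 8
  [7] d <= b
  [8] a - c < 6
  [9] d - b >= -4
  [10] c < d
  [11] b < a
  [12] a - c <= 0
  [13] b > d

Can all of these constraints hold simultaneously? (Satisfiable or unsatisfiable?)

Unsatisfiable

Constraints 10, 11, 12, and 13 give a ≤ c, c < d, d < b, b < a. Chaining: a ≤ c < d < b < a, which forces a < a — impossible.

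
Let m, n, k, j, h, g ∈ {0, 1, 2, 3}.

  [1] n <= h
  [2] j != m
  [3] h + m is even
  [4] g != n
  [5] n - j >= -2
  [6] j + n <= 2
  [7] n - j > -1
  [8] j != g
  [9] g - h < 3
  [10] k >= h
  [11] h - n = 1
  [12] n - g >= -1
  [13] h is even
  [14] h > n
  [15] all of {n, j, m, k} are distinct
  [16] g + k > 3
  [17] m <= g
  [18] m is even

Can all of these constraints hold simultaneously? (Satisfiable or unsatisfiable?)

One satisfying assignment is m = 2, n = 1, k = 3, j = 0, h = 2, g = 2.
For the less obvious constraints — constraint 5: n - j = 1; constraint 6: j + n = 1 — and the others hold by inspection.

Satisfiable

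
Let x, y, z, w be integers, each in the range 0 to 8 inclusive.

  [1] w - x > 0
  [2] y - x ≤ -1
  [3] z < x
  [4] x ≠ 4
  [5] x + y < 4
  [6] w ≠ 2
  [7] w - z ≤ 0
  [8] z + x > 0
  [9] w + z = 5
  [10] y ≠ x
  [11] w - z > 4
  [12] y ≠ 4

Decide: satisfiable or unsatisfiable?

Constraints 1, 3, and 7 give w ≤ z, z < x, x < w. Chaining: w ≤ z < x < w, which forces w < w — impossible.

Unsatisfiable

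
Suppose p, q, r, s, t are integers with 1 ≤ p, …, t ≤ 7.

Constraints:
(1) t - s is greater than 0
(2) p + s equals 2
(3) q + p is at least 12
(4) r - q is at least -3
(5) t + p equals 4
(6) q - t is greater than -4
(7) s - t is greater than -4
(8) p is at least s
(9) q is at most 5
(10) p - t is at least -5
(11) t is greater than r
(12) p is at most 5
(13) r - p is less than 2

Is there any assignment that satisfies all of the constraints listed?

From constraint 9: q ≤ 5. From constraint 12: p ≤ 5. Hence q + p ≤ 10. But constraint 3 requires q + p ≥ 12, and 12 > 10. Contradiction.

Unsatisfiable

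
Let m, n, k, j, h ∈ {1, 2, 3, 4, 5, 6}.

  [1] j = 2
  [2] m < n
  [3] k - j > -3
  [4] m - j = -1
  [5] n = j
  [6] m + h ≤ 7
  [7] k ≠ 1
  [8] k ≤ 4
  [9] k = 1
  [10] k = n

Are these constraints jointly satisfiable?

Unsatisfiable

Constraint 9 fixes k = 1 and constraint 1 fixes j = 2. Constraints 5 and 10 give k = n = j, so k = j. But 1 ≠ 2 — contradiction.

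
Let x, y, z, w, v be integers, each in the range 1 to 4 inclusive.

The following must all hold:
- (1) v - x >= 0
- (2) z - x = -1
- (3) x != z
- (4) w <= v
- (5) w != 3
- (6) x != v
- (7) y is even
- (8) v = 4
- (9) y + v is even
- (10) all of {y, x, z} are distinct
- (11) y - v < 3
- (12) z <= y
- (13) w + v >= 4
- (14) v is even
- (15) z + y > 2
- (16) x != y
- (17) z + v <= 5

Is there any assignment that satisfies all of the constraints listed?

The assignment x = 2, y = 4, z = 1, w = 2, v = 4 works:
  constraint 1 holds since v - x = 2.
  constraint 2 holds since z - x = -1.
The rest check out directly.

Satisfiable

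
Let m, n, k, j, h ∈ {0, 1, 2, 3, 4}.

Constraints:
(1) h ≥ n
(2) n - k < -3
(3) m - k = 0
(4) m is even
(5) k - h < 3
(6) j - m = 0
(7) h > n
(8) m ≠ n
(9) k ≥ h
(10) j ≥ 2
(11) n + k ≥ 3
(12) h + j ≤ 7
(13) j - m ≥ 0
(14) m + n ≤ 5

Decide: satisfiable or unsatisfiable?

Satisfiable

The assignment m = 4, n = 0, k = 4, j = 4, h = 2 works:
  constraint 2 holds since n - k = -4.
  constraint 3 holds since m - k = 0.
The rest check out directly.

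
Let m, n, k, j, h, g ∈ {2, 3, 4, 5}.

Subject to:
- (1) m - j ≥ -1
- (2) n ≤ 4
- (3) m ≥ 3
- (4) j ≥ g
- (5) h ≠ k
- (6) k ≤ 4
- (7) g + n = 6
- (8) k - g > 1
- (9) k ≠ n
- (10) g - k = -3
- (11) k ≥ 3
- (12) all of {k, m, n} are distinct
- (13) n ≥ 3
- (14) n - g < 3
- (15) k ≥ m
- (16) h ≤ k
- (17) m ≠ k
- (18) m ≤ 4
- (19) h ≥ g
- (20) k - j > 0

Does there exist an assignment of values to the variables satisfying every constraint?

Constraints 2, 3, 6, 11, 13, and 18 confine each of k, m, n to the 2 values {3, 4}.
Constraint 12 requires all 3 of them to be distinct, but only 2 values are available — impossible by the pigeonhole principle.

Unsatisfiable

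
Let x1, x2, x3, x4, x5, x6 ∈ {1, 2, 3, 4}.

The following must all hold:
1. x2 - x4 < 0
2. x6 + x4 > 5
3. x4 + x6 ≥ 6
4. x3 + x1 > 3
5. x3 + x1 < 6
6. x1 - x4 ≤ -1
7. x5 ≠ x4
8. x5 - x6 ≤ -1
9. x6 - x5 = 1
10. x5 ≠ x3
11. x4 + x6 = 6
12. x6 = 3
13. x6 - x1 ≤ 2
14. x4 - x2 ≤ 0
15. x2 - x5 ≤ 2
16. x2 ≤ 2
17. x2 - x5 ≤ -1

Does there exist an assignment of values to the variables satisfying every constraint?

Constraints 6, 8, 13, 14, and 17 give x6 − x5 ≥ 1, x5 − x2 ≥ 1, x2 − x4 ≥ 0, x4 − x1 ≥ 1, x1 − x6 ≥ -2.
Adding all 5 inequalities: the left sides telescope to 0, and the right sides sum to 1 + 1 + 0 + 1 + (-2) = 1. So 0 ≥ 1, which is false.

Unsatisfiable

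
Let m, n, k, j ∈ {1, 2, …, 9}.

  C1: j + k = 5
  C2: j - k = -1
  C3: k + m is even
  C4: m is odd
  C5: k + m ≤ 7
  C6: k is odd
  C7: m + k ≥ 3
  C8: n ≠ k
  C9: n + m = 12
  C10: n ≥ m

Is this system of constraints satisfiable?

One satisfying assignment is m = 3, n = 9, k = 3, j = 2.
For the less obvious constraints — constraint 1: j + k = 5; constraint 2: j - k = -1; constraint 5: k + m = 6 — and the others hold by inspection.

Satisfiable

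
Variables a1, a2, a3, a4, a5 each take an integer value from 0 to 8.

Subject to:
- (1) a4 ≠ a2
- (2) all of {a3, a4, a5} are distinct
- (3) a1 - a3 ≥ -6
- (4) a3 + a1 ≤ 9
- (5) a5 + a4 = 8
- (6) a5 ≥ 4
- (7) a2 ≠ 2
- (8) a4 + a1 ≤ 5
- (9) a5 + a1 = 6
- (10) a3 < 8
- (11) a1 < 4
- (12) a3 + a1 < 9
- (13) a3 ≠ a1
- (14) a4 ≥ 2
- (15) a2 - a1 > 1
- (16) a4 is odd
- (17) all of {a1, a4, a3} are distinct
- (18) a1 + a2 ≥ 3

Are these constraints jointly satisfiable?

Take a1 = 1, a2 = 4, a3 = 6, a4 = 3, a5 = 5. Then constraint 3: a1 - a3 = -5; constraint 4: a3 + a1 = 7; constraint 5: a5 + a4 = 8, and every other listed constraint is also met.

Satisfiable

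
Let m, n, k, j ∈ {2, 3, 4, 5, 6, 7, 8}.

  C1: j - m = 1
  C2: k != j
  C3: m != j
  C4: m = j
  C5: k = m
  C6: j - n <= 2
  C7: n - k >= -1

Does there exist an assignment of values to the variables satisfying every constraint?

Unsatisfiable

From constraints 4 and 5, k = m = j, so k = j. But constraint 2 says k ≠ j. Contradiction.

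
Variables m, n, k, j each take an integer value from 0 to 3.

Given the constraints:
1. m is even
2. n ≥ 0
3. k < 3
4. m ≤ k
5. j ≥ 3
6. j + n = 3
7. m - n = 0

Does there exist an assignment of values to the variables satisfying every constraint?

Try m = 0, n = 0, k = 0, j = 3.
Check constraint 6: j + n = 3; constraint 7: m - n = 0. The remaining constraints are straightforward to verify.

Satisfiable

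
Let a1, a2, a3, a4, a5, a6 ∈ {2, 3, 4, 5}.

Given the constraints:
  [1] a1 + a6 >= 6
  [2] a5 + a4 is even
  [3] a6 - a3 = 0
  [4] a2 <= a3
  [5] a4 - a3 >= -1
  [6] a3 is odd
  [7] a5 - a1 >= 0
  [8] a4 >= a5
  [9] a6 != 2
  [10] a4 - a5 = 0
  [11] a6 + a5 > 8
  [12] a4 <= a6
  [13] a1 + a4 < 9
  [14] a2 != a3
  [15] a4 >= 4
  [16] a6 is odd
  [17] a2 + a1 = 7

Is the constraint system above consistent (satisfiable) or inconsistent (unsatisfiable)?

Satisfiable

Setting (a1, a2, a3, a4, a5, a6) = (3, 4, 5, 5, 5, 5) satisfies everything: constraint 1: a1 + a6 = 8; constraint 3: a6 - a3 = 0; constraint 5: a4 - a3 = 0, and the others follow.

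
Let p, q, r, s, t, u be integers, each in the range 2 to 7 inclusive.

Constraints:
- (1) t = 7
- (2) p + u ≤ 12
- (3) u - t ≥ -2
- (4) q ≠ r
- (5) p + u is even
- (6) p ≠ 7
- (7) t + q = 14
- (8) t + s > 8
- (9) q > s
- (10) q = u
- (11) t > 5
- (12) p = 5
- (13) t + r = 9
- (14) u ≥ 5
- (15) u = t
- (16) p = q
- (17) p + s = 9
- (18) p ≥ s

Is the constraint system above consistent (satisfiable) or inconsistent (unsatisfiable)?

Constraint 12 fixes p = 5 and constraint 1 fixes t = 7. Constraints 10, 15, and 16 give p = q = u = t, so p = t. But 5 ≠ 7 — contradiction.

Unsatisfiable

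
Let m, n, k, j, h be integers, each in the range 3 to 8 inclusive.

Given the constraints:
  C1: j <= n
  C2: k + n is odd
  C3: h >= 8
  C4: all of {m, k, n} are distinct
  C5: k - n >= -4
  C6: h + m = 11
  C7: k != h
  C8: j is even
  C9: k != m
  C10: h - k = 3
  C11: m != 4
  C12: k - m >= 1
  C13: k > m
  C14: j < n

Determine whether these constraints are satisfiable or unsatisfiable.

Setting (m, n, k, j, h) = (3, 6, 5, 4, 8) satisfies everything: constraint 5: k - n = -1; constraint 6: h + m = 11, and the others follow.

Satisfiable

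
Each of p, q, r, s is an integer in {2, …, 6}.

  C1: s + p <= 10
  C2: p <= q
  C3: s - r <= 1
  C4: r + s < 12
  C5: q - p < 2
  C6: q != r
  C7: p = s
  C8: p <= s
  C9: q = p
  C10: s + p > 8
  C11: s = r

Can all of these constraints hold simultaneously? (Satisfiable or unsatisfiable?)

Unsatisfiable

From constraints 7, 9, and 11, q = p = s = r, so q = r. But constraint 6 says q ≠ r. Contradiction.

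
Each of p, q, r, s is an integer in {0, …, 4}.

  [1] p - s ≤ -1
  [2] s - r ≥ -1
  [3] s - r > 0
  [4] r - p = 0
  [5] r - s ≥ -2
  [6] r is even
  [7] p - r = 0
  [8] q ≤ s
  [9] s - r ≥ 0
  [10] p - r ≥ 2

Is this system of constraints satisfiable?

Unsatisfiable

Constraints 1, 5, and 10 give s − p ≥ 1, p − r ≥ 2, r − s ≥ -2.
Adding all 3 inequalities: the left sides telescope to 0, and the right sides sum to 1 + 2 + (-2) = 1. So 0 ≥ 1, which is false.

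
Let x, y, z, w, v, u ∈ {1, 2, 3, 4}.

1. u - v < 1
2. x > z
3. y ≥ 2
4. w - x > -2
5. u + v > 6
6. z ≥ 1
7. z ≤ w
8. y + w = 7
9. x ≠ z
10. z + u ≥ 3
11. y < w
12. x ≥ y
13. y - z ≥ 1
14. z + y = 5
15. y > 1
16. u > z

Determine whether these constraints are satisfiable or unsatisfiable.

Satisfiable

Setting (x, y, z, w, v, u) = (3, 3, 2, 4, 4, 3) satisfies everything: constraint 1: u - v = -1; constraint 4: w - x = 1; constraint 5: u + v = 7, and the others follow.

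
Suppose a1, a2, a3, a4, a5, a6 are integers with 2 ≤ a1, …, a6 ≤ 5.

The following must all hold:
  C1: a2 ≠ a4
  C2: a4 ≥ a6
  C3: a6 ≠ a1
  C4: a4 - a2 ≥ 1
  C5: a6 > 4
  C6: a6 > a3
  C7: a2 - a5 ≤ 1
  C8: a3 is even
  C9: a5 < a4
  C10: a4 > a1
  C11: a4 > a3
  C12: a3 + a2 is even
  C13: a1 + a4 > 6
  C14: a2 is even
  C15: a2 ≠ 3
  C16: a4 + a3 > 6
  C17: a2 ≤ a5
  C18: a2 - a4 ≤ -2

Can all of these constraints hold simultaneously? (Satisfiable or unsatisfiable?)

Satisfiable

One satisfying assignment is a1 = 2, a2 = 2, a3 = 4, a4 = 5, a5 = 4, a6 = 5.
For the less obvious constraints — constraint 4: a4 - a2 = 3; constraint 7: a2 - a5 = -2; constraint 13: a1 + a4 = 7 — and the others hold by inspection.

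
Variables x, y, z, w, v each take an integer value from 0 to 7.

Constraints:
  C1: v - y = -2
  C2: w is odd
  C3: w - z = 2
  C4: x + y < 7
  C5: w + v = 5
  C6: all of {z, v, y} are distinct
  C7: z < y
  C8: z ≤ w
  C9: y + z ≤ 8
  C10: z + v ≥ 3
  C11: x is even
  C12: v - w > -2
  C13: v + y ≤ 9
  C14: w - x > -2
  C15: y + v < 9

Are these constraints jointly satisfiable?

Take x = 2, y = 4, z = 1, w = 3, v = 2. Then constraint 1: v - y = -2; constraint 3: w - z = 2; constraint 4: x + y = 6, and every other listed constraint is also met.

Satisfiable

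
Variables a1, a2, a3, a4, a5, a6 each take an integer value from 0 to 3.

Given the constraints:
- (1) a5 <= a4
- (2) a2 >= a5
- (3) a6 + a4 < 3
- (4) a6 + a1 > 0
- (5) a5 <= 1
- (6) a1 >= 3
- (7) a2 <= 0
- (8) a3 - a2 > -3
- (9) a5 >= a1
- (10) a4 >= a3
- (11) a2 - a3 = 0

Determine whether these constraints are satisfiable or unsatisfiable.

From constraints 6 and 9: a5 ≥ a1 and a1 ≥ 3, so a5 ≥ 3. From constraints 2 and 7: a5 ≤ a2 and a2 ≤ 0, so a5 ≤ 0. But 0 < 3, so no value of a5 works.

Unsatisfiable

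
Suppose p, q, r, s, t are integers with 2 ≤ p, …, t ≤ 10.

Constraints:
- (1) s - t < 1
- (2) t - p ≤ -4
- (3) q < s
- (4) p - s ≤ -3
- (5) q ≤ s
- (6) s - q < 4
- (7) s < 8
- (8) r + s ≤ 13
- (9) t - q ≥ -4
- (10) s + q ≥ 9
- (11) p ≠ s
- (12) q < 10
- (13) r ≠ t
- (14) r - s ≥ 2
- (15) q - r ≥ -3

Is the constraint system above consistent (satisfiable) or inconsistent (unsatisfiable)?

Unsatisfiable

Constraints 2, 4, 9, 14, and 15 give q − r ≥ -3, r − s ≥ 2, s − p ≥ 3, p − t ≥ 4, t − q ≥ -4.
Adding all 5 inequalities: the left sides telescope to 0, and the right sides sum to (-3) + 2 + 3 + 4 + (-4) = 2. So 0 ≥ 2, which is false.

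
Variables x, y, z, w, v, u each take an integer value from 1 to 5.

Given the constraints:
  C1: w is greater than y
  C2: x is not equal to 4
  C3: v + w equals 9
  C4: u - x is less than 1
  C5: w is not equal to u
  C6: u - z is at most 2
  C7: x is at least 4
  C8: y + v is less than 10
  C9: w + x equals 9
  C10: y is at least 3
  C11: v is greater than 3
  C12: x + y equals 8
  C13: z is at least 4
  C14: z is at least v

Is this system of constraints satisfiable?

Satisfiable

The assignment x = 5, y = 3, z = 5, w = 4, v = 5, u = 5 works:
  constraint 3 holds since v + w = 9.
  constraint 4 holds since u - x = 0.
  constraint 6 holds since u - z = 0.
The rest check out directly.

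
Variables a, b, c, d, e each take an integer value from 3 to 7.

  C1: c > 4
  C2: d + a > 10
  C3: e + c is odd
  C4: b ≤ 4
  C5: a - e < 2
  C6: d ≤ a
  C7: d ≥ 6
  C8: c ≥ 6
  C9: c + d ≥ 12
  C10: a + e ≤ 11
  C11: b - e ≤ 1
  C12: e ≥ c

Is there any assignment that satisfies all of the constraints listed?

From constraints 6 and 7: a ≥ d ≥ 6. From constraints 8 and 12: e ≥ c ≥ 6. Hence a + e ≥ 12. But constraint 10 requires a + e ≤ 11, and 11 < 12. Contradiction.

Unsatisfiable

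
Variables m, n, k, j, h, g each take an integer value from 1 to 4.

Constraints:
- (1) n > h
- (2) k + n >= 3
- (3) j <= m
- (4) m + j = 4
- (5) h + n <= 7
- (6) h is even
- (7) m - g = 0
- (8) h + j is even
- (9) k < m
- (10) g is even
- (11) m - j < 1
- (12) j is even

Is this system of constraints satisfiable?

Satisfiable

Setting (m, n, k, j, h, g) = (2, 4, 1, 2, 2, 2) satisfies everything: constraint 2: k + n = 5; constraint 4: m + j = 4, and the others follow.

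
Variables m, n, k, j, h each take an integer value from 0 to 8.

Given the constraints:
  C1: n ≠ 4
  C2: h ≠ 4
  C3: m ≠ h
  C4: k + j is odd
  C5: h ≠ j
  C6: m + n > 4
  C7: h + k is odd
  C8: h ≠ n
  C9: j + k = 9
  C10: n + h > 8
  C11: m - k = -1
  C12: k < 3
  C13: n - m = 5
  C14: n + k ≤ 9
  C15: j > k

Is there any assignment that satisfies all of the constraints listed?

Satisfiable

One satisfying assignment is m = 0, n = 5, k = 1, j = 8, h = 6.
For the less obvious constraints — constraint 6: m + n = 5; constraint 9: j + k = 9 — and the others hold by inspection.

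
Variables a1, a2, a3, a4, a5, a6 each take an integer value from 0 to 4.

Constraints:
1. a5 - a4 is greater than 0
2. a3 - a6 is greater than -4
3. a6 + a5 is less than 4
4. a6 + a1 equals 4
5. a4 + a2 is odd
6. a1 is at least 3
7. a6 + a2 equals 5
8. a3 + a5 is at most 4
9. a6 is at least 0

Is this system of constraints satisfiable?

Satisfiable

One satisfying assignment is a1 = 3, a2 = 4, a3 = 0, a4 = 1, a5 = 2, a6 = 1.
For the less obvious constraints — constraint 1: a5 - a4 = 1; constraint 2: a3 - a6 = -1 — and the others hold by inspection.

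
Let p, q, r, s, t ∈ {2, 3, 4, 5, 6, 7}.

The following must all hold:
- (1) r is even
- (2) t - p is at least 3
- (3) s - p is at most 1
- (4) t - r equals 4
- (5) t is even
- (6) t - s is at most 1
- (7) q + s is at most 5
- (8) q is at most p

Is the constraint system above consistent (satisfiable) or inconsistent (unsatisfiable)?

Unsatisfiable

Constraints 2, 3, and 6 give p − s ≥ -1, s − t ≥ -1, t − p ≥ 3.
Adding all 3 inequalities: the left sides telescope to 0, and the right sides sum to (-1) + (-1) + 3 = 1. So 0 ≥ 1, which is false.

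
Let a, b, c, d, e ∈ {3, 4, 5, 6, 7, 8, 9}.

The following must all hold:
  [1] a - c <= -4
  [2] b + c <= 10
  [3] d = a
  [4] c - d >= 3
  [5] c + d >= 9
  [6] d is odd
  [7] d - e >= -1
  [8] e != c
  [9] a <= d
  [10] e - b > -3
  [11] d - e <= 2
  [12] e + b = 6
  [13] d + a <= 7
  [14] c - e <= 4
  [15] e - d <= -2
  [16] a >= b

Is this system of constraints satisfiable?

Constraints 4, 14, and 15 give e − c ≥ -4, c − d ≥ 3, d − e ≥ 2.
Adding all 3 inequalities: the left sides telescope to 0, and the right sides sum to (-4) + 3 + 2 = 1. So 0 ≥ 1, which is false.

Unsatisfiable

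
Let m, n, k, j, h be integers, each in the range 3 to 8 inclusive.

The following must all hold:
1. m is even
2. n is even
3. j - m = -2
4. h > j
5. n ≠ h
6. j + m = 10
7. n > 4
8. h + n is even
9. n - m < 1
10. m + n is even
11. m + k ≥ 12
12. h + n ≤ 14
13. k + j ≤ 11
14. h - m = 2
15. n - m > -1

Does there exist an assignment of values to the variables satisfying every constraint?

Try m = 6, n = 6, k = 7, j = 4, h = 8.
Check constraint 3: j - m = -2; constraint 6: j + m = 10. The remaining constraints are straightforward to verify.

Satisfiable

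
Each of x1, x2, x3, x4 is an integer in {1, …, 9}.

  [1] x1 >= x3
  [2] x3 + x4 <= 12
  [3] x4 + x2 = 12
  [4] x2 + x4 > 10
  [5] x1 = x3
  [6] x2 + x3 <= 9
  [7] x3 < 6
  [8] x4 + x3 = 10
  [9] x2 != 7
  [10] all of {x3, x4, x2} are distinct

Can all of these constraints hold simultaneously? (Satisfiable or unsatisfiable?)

Satisfiable

Take x1 = 2, x2 = 4, x3 = 2, x4 = 8. Then constraint 2: x3 + x4 = 10; constraint 3: x4 + x2 = 12; constraint 4: x2 + x4 = 12, and every other listed constraint is also met.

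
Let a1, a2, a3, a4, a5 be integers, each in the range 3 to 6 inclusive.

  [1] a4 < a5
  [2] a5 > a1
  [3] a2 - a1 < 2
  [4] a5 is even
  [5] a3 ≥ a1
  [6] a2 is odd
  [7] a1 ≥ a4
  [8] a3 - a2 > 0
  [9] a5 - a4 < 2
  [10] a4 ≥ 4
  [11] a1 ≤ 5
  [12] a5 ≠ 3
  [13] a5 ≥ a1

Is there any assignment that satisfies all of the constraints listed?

Satisfiable

Take a1 = 5, a2 = 5, a3 = 6, a4 = 5, a5 = 6. Then constraint 3: a2 - a1 = 0; constraint 8: a3 - a2 = 1, and every other listed constraint is also met.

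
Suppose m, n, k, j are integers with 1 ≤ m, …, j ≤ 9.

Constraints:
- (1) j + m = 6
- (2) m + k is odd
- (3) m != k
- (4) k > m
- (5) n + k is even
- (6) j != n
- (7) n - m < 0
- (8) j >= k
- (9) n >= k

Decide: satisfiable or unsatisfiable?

Constraints 4, 7, and 9 give k ≤ n, n < m, m < k. Chaining: k ≤ n < m < k, which forces k < k — impossible.

Unsatisfiable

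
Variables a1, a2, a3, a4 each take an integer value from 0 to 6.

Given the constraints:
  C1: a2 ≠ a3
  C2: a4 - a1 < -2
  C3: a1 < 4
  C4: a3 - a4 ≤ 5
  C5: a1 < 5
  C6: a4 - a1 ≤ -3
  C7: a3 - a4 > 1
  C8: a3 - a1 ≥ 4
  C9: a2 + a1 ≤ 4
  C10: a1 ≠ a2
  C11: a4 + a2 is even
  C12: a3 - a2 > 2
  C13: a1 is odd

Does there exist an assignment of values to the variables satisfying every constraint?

Unsatisfiable

Constraints 4, 6, and 8 give a1 − a4 ≥ 3, a4 − a3 ≥ -5, a3 − a1 ≥ 4.
Adding all 3 inequalities: the left sides telescope to 0, and the right sides sum to 3 + (-5) + 4 = 2. So 0 ≥ 2, which is false.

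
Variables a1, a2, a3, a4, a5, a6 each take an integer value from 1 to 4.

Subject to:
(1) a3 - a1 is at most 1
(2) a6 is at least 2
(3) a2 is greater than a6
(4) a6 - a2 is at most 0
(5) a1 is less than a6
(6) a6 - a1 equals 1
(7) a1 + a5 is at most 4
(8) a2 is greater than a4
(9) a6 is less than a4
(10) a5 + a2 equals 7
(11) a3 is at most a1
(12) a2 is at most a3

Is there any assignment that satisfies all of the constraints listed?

Constraints 5, 8, 9, 11, and 12 give a6 < a4, a4 < a2, a2 ≤ a3, a3 ≤ a1, a1 < a6. Chaining: a6 < a4 < a2 ≤ a3 ≤ a1 < a6, which forces a6 < a6 — impossible.

Unsatisfiable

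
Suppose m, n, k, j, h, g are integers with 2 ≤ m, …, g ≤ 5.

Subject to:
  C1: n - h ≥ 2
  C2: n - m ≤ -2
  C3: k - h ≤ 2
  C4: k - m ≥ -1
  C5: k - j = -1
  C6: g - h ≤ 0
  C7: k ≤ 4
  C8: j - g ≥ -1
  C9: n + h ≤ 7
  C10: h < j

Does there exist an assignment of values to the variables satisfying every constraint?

Constraints 1, 2, 3, and 4 give h − k ≥ -2, k − m ≥ -1, m − n ≥ 2, n − h ≥ 2.
Adding all 4 inequalities: the left sides telescope to 0, and the right sides sum to (-2) + (-1) + 2 + 2 = 1. So 0 ≥ 1, which is false.

Unsatisfiable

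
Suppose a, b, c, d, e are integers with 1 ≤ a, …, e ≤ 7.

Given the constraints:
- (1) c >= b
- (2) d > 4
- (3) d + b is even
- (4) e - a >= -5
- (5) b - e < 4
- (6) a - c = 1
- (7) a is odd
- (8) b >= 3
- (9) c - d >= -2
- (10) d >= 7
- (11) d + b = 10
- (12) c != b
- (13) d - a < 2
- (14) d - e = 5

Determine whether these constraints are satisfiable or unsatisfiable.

Satisfiable

The assignment a = 7, b = 3, c = 6, d = 7, e = 2 works:
  constraint 4 holds since e - a = -5.
  constraint 5 holds since b - e = 1.
The rest check out directly.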